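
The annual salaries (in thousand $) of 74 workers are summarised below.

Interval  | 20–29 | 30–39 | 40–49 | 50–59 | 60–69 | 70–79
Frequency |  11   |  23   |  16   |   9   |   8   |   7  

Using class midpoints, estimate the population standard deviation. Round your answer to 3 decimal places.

15.201

Midpoints: 24.5, 34.5, 44.5, 54.5, 64.5, 74.5
n = 74, Σfm = 3303, mean = 44.6351
Σfm² = 164528.5
Σf(m − x̄)² = Σfm² − (Σfm)²/n = 164528.5 − 3303²/74 = 17098.6486
Population variance = 17098.6486 / 74 = 231.0628
Standard deviation = √231.0628 = 15.2008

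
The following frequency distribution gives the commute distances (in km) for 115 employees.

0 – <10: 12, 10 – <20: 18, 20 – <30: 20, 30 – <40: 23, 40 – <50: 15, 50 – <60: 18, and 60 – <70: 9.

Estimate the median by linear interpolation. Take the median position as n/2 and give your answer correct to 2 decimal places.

Cumulative frequencies: 12, 30, 50, 73, 88, 106, 115
n = 115; position = n/2 = 57.5.
This falls in the class 30 – <40: L = 30, F = 50, f = 23, h = 10.
Median ≈ 30 + ((57.5 − 50) / 23) × 10 = 33.2609

33.26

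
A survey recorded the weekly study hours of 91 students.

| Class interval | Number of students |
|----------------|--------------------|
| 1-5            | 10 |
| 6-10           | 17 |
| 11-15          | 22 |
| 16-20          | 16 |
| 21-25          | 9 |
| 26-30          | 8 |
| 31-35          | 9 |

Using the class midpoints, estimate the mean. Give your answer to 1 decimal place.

Midpoints: 3, 8, 13, 18, 23, 28, 33
Σfm = 10×3 + 17×8 + 22×13 + 16×18 + 9×23 + 8×28 + 9×33 = 1468
n = Σf = 91
Mean = 1468 / 91 = 16.1319

16.1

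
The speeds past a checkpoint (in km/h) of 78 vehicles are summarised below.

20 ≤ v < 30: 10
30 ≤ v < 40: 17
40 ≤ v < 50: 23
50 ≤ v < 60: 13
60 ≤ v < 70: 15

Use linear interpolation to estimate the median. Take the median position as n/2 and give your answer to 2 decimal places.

Cumulative frequencies: 10, 27, 50, 63, 78
n = 78; position = n/2 = 39.
This falls in the class 40 ≤ v < 50: L = 40, F = 27, f = 23, h = 10.
Median ≈ 40 + ((39 − 27) / 23) × 10 = 45.2174

45.22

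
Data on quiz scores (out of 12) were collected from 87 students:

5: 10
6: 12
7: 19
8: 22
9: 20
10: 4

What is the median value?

8

Cumulative frequencies: 10, 22, 41, 63, 83, 87
n = 87, so the median is the value in position (n+1)/2 = 44.
Position 44 falls at value 8.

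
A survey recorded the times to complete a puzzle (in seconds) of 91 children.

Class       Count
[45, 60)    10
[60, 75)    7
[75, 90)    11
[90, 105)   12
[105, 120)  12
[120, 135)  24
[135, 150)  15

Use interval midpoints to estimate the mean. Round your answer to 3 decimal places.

Midpoints: 52.5, 67.5, 82.5, 97.5, 112.5, 127.5, 142.5
Σfm = 10×52.5 + 7×67.5 + 11×82.5 + 12×97.5 + 12×112.5 + 24×127.5 + 15×142.5 = 9622.5
n = Σf = 91
Mean = 9622.5 / 91 = 105.7418

105.742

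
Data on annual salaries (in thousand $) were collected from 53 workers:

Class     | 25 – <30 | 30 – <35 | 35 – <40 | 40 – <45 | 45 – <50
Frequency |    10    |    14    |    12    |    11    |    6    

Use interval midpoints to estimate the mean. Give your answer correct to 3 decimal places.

Midpoints: 27.5, 32.5, 37.5, 42.5, 47.5
Σfm = 10×27.5 + 14×32.5 + 12×37.5 + 11×42.5 + 6×47.5 = 1932.5
n = Σf = 53
Mean = 1932.5 / 53 = 36.4623

36.462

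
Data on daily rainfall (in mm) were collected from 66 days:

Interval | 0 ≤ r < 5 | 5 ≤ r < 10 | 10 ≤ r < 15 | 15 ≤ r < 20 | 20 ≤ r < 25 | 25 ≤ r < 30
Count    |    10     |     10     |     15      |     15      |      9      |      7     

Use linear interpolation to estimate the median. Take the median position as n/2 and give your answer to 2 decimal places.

Cumulative frequencies: 10, 20, 35, 50, 59, 66
n = 66; position = n/2 = 33.
This falls in the class 10 ≤ r < 15: L = 10, F = 20, f = 15, h = 5.
Median ≈ 10 + ((33 − 20) / 15) × 5 = 14.3333

14.33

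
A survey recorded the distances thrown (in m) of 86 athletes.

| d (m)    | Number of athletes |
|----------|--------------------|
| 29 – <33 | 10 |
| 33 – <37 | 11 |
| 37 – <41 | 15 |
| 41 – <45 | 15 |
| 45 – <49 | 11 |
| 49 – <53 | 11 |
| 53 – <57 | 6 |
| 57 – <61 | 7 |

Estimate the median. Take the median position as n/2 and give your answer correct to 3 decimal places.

42.867

Cumulative frequencies: 10, 21, 36, 51, 62, 73, 79, 86
n = 86; position = n/2 = 43.
This falls in the class 41 – <45: L = 41, F = 36, f = 15, h = 4.
Median ≈ 41 + ((43 − 36) / 15) × 4 = 42.8667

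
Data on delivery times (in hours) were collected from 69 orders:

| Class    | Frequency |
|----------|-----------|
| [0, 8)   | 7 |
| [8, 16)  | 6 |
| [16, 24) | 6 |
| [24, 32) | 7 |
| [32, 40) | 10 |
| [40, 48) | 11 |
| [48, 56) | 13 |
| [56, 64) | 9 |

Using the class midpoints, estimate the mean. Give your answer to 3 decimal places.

35.884

Midpoints: 4, 12, 20, 28, 36, 44, 52, 60
Σfm = 7×4 + 6×12 + 6×20 + 7×28 + 10×36 + 11×44 + 13×52 + 9×60 = 2476
n = Σf = 69
Mean = 2476 / 69 = 35.8841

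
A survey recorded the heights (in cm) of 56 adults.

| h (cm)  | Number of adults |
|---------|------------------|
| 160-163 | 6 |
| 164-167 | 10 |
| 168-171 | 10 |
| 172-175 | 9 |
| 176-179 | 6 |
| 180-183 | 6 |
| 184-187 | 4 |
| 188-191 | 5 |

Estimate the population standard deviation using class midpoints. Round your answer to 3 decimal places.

Midpoints: 161.5, 165.5, 169.5, 173.5, 177.5, 181.5, 185.5, 189.5
n = 56, Σfm = 9724, mean = 173.6429
Σfm² = 1692502
Σf(m − x̄)² = Σfm² − (Σfm)²/n = 1692502 − 9724²/56 = 3998.8571
Population variance = 3998.8571 / 56 = 71.4082
Standard deviation = √71.4082 = 8.4503

8.450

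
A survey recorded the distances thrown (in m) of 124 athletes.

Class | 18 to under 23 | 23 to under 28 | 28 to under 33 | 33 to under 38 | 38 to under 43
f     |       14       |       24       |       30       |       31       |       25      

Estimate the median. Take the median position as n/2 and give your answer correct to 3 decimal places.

32.000

Cumulative frequencies: 14, 38, 68, 99, 124
n = 124; position = n/2 = 62.
This falls in the class 28 to under 33: L = 28, F = 38, f = 30, h = 5.
Median ≈ 28 + ((62 − 38) / 30) × 5 = 32.0000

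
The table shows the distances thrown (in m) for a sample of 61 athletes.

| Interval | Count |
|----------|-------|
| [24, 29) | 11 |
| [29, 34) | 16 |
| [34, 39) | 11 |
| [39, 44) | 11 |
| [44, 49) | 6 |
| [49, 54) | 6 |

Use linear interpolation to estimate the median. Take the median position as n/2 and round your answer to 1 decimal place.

35.6

Cumulative frequencies: 11, 27, 38, 49, 55, 61
n = 61; position = n/2 = 30.5.
This falls in the class [34, 39): L = 34, F = 27, f = 11, h = 5.
Median ≈ 34 + ((30.5 − 27) / 11) × 5 = 35.5909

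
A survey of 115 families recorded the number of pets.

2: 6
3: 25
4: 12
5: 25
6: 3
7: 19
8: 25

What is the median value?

Cumulative frequencies: 6, 31, 43, 68, 71, 90, 115
n = 115, so the median is the value in position (n+1)/2 = 58.
Position 58 falls at value 5.

5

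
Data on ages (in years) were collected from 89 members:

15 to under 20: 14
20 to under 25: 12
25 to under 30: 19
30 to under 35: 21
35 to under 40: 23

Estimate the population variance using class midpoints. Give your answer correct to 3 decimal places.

Midpoints: 17.5, 22.5, 27.5, 32.5, 37.5
n = 89, Σfm = 2582.5, mean = 29.0169
Σfm² = 79256.25
Σf(m − x̄)² = Σfm² − (Σfm)²/n = 79256.25 − 2582.5²/89 = 4320.2247
Population variance = 4320.2247 / 89 = 48.5419

48.542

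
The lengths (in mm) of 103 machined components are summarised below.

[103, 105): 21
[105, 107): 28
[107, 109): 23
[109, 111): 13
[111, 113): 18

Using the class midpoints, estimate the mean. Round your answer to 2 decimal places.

107.59

Midpoints: 104, 106, 108, 110, 112
Σfm = 21×104 + 28×106 + 23×108 + 13×110 + 18×112 = 11082
n = Σf = 103
Mean = 11082 / 103 = 107.5922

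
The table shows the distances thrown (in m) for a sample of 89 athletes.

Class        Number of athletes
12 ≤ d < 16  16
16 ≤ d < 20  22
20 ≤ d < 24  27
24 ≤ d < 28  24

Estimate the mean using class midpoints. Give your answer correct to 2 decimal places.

20.65

Midpoints: 14, 18, 22, 26
Σfm = 16×14 + 22×18 + 27×22 + 24×26 = 1838
n = Σf = 89
Mean = 1838 / 89 = 20.6517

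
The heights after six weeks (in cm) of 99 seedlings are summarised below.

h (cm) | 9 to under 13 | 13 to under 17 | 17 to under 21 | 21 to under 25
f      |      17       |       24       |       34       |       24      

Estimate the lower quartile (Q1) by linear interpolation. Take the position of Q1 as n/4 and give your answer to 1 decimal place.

Cumulative frequencies: 17, 41, 75, 99
n = 99; position = n/4 = 24.75.
This falls in the class 13 to under 17: L = 13, F = 17, f = 24, h = 4.
Lower quartile ≈ 13 + ((24.75 − 17) / 24) × 4 = 14.2917

14.3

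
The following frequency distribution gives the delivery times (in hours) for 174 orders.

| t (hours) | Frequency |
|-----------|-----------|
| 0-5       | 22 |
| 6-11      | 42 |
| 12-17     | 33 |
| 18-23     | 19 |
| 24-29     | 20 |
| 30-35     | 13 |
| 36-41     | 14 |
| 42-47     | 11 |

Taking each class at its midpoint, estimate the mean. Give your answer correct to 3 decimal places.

Midpoints: 2.5, 8.5, 14.5, 20.5, 26.5, 32.5, 38.5, 44.5
Σfm = 22×2.5 + 42×8.5 + 33×14.5 + 19×20.5 + 20×26.5 + 13×32.5 + 14×38.5 + 11×44.5 = 3261
n = Σf = 174
Mean = 3261 / 174 = 18.7414

18.741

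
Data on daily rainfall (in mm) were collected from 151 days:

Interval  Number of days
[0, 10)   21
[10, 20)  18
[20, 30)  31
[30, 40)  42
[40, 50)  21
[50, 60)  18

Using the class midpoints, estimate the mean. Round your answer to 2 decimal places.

Midpoints: 5, 15, 25, 35, 45, 55
Σfm = 21×5 + 18×15 + 31×25 + 42×35 + 21×45 + 18×55 = 4555
n = Σf = 151
Mean = 4555 / 151 = 30.1656

30.17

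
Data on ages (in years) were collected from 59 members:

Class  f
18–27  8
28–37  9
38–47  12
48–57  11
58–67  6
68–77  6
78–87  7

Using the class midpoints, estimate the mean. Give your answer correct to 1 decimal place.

50.0

Midpoints: 22.5, 32.5, 42.5, 52.5, 62.5, 72.5, 82.5
Σfm = 8×22.5 + 9×32.5 + 12×42.5 + 11×52.5 + 6×62.5 + 6×72.5 + 7×82.5 = 2947.5
n = Σf = 59
Mean = 2947.5 / 59 = 49.9576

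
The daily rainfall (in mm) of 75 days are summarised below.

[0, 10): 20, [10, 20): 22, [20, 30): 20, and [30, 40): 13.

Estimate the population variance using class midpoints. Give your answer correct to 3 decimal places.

Midpoints: 5, 15, 25, 35
n = 75, Σfm = 1385, mean = 18.4667
Σfm² = 33875
Σf(m − x̄)² = Σfm² − (Σfm)²/n = 33875 − 1385²/75 = 8298.6667
Population variance = 8298.6667 / 75 = 110.6489

110.649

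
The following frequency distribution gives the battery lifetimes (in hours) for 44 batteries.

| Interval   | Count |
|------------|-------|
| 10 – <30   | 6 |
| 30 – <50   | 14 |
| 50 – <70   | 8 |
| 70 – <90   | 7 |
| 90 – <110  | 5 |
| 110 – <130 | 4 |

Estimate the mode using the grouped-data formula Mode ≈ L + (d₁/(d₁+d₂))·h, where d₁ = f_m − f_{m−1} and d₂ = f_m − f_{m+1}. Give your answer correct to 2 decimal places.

Modal class: 30 – <50 (highest frequency 14).
d₁ = 14 − 6 = 8, d₂ = 14 − 8 = 6
Mode ≈ 30 + (8/(8+6)) × 20 = 30 + 11.4286 = 41.4286

41.43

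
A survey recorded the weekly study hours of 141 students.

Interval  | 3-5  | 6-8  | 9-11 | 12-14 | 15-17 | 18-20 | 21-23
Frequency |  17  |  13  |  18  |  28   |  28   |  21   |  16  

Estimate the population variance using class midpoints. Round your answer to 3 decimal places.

Midpoints: 4, 7, 10, 13, 16, 19, 22
n = 141, Σfm = 1902, mean = 13.4894
Σfm² = 29934
Σf(m − x̄)² = Σfm² − (Σfm)²/n = 29934 − 1902²/141 = 4277.2340
Population variance = 4277.2340 / 141 = 30.3350

30.335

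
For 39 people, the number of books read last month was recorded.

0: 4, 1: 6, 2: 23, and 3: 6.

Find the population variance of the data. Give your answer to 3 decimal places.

Values: 0, 1, 2, 3
n = 39, Σfx = 70, mean = 1.7949
Σfx² = 152
Σf(x − x̄)² = Σfx² − (Σfx)²/n = 152 − 70²/39 = 26.3590
Population variance = 26.3590 / 39 = 0.6759

0.676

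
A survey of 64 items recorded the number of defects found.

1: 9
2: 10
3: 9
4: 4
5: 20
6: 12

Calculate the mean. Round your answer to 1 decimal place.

3.8

Values: 1, 2, 3, 4, 5, 6
Σfx = 9×1 + 10×2 + 9×3 + 4×4 + 20×5 + 12×6 = 244
n = Σf = 64
Mean = 244 / 64 = 3.8125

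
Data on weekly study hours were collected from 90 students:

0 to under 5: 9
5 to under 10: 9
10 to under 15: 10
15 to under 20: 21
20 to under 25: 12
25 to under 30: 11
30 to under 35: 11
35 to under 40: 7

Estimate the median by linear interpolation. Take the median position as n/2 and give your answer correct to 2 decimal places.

Cumulative frequencies: 9, 18, 28, 49, 61, 72, 83, 90
n = 90; position = n/2 = 45.
This falls in the class 15 to under 20: L = 15, F = 28, f = 21, h = 5.
Median ≈ 15 + ((45 − 28) / 21) × 5 = 19.0476

19.05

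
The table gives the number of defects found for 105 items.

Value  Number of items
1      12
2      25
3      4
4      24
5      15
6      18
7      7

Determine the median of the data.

Cumulative frequencies: 12, 37, 41, 65, 80, 98, 105
n = 105, so the median is the value in position (n+1)/2 = 53.
Position 53 falls at value 4.

4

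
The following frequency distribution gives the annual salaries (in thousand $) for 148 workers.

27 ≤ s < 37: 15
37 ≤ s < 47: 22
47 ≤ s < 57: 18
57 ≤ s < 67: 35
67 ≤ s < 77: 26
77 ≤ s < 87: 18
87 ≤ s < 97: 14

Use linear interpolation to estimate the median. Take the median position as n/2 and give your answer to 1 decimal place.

Cumulative frequencies: 15, 37, 55, 90, 116, 134, 148
n = 148; position = n/2 = 74.
This falls in the class 57 ≤ s < 67: L = 57, F = 55, f = 35, h = 10.
Median ≈ 57 + ((74 − 55) / 35) × 10 = 62.4286

62.4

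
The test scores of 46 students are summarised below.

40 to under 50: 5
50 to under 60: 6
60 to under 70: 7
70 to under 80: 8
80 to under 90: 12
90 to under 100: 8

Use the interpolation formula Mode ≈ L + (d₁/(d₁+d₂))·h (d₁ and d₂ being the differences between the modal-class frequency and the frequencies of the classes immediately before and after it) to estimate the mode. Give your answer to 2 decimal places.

85.00

Modal class: 80 to under 90 (highest frequency 12).
d₁ = 12 − 8 = 4, d₂ = 12 − 8 = 4
Mode ≈ 80 + (4/(4+4)) × 10 = 80 + 5.0000 = 85.0000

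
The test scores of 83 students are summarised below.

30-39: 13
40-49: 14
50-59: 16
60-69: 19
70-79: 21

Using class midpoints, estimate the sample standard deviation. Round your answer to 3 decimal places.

Midpoints: 34.5, 44.5, 54.5, 64.5, 74.5
n = 83, Σfm = 4733.5, mean = 57.0301
Σfm² = 286320.75
Σf(m − x̄)² = Σfm² − (Σfm)²/n = 286320.75 − 4733.5²/83 = 16368.6747
Sample variance = 16368.6747 / 82 = 199.6180
Standard deviation = √199.6180 = 14.1286

14.129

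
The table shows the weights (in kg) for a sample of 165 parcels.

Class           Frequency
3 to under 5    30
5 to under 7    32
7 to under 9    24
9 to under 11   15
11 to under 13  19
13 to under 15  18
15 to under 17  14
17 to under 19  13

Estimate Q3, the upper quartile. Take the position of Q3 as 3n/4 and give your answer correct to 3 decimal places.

13.417

Cumulative frequencies: 30, 62, 86, 101, 120, 138, 152, 165
n = 165; position = 3n/4 = 123.75.
This falls in the class 13 to under 15: L = 13, F = 120, f = 18, h = 2.
Upper quartile ≈ 13 + ((123.75 − 120) / 18) × 2 = 13.4167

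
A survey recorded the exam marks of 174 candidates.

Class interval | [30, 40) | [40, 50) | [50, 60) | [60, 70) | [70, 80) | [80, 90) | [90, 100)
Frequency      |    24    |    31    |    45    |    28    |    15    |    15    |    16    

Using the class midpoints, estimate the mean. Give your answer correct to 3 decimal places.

60.057

Midpoints: 35, 45, 55, 65, 75, 85, 95
Σfm = 24×35 + 31×45 + 45×55 + 28×65 + 15×75 + 15×85 + 16×95 = 10450
n = Σf = 174
Mean = 10450 / 174 = 60.0575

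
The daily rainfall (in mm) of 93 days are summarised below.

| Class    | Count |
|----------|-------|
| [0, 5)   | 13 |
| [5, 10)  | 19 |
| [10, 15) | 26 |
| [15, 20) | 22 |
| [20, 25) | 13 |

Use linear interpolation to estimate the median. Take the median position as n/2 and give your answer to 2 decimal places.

12.79

Cumulative frequencies: 13, 32, 58, 80, 93
n = 93; position = n/2 = 46.5.
This falls in the class [10, 15): L = 10, F = 32, f = 26, h = 5.
Median ≈ 10 + ((46.5 − 32) / 26) × 5 = 12.7885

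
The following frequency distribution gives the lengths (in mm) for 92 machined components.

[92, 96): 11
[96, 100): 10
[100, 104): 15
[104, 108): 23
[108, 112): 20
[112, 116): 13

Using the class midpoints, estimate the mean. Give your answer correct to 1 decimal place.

Midpoints: 94, 98, 102, 106, 110, 114
Σfm = 11×94 + 10×98 + 15×102 + 23×106 + 20×110 + 13×114 = 9664
n = Σf = 92
Mean = 9664 / 92 = 105.0435

105.0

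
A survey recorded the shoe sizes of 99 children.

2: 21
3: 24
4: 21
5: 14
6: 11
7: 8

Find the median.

4

Cumulative frequencies: 21, 45, 66, 80, 91, 99
n = 99, so the median is the value in position (n+1)/2 = 50.
Position 50 falls at value 4.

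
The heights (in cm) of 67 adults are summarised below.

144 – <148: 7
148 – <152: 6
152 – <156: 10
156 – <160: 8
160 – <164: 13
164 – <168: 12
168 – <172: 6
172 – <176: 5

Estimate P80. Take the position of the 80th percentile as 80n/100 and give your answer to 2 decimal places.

167.20

Cumulative frequencies: 7, 13, 23, 31, 44, 56, 62, 67
n = 67; position = 80n/100 = 53.6.
This falls in the class 164 – <168: L = 164, F = 44, f = 12, h = 4.
80th percentile ≈ 164 + ((53.6 − 44) / 12) × 4 = 167.2000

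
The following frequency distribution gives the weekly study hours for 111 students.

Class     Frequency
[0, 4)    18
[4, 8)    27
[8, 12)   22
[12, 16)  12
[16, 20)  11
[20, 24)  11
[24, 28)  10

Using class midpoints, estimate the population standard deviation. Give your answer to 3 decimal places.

Midpoints: 2, 6, 10, 14, 18, 22, 26
n = 111, Σfm = 1286, mean = 11.5856
Σfm² = 21244
Σf(m − x̄)² = Σfm² − (Σfm)²/n = 21244 − 1286²/111 = 6344.9369
Population variance = 6344.9369 / 111 = 57.1616
Standard deviation = √57.1616 = 7.5605

7.561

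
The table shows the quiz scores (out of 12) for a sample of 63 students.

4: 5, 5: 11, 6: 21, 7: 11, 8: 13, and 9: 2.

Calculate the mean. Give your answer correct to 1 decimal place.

6.3

Values: 4, 5, 6, 7, 8, 9
Σfx = 5×4 + 11×5 + 21×6 + 11×7 + 13×8 + 2×9 = 400
n = Σf = 63
Mean = 400 / 63 = 6.3492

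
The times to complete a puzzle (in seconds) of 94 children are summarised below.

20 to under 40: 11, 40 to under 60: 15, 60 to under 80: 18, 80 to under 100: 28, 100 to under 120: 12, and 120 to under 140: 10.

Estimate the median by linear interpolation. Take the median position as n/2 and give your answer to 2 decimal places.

82.14

Cumulative frequencies: 11, 26, 44, 72, 84, 94
n = 94; position = n/2 = 47.
This falls in the class 80 to under 100: L = 80, F = 44, f = 28, h = 20.
Median ≈ 80 + ((47 − 44) / 28) × 20 = 82.1429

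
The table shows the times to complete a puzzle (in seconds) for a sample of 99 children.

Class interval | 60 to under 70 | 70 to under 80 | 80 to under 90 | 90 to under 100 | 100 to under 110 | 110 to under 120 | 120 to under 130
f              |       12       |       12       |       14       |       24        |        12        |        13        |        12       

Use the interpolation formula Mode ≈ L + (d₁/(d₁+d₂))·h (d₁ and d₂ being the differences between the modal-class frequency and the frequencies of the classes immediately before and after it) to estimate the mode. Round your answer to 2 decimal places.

94.55

Modal class: 90 to under 100 (highest frequency 24).
d₁ = 24 − 14 = 10, d₂ = 24 − 12 = 12
Mode ≈ 90 + (10/(10+12)) × 10 = 90 + 4.5455 = 94.5455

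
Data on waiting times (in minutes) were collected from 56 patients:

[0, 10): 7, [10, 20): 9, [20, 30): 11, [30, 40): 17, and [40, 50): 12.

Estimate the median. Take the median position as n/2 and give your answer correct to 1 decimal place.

30.6

Cumulative frequencies: 7, 16, 27, 44, 56
n = 56; position = n/2 = 28.
This falls in the class [30, 40): L = 30, F = 27, f = 17, h = 10.
Median ≈ 30 + ((28 − 27) / 17) × 10 = 30.5882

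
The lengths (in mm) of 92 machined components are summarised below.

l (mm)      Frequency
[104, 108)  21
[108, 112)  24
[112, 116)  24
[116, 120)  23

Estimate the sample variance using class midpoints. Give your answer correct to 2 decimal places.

Midpoints: 106, 110, 114, 118
n = 92, Σfm = 10316, mean = 112.1304
Σfm² = 1158512
Σf(m − x̄)² = Σfm² − (Σfm)²/n = 1158512 − 10316²/92 = 1774.4348
Sample variance = 1774.4348 / 91 = 19.4993

19.50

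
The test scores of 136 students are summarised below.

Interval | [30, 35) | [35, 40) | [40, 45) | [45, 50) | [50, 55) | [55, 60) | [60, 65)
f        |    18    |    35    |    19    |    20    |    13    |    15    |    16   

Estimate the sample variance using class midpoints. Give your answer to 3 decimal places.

95.948

Midpoints: 32.5, 37.5, 42.5, 47.5, 52.5, 57.5, 62.5
n = 136, Σfm = 6200, mean = 45.5882
Σfm² = 295600
Σf(m − x̄)² = Σfm² − (Σfm)²/n = 295600 − 6200²/136 = 12952.9412
Sample variance = 12952.9412 / 135 = 95.9477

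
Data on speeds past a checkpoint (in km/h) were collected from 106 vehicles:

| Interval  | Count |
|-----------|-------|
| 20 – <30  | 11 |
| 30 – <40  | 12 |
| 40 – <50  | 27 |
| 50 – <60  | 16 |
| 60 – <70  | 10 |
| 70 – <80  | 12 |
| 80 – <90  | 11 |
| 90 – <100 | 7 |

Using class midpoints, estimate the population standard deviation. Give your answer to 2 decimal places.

Midpoints: 25, 35, 45, 55, 65, 75, 85, 95
n = 106, Σfm = 5940, mean = 56.0377
Σfm² = 377050
Σf(m − x̄)² = Σfm² − (Σfm)²/n = 377050 − 5940²/106 = 44185.8491
Population variance = 44185.8491 / 106 = 416.8476
Standard deviation = √416.8476 = 20.4168

20.42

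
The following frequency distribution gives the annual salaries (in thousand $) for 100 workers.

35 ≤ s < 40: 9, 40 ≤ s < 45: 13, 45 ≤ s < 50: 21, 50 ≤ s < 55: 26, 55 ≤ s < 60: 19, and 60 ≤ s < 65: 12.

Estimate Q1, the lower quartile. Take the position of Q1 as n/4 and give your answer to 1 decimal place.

45.7

Cumulative frequencies: 9, 22, 43, 69, 88, 100
n = 100; position = n/4 = 25.
This falls in the class 45 ≤ s < 50: L = 45, F = 22, f = 21, h = 5.
Lower quartile ≈ 45 + ((25 − 22) / 21) × 5 = 45.7143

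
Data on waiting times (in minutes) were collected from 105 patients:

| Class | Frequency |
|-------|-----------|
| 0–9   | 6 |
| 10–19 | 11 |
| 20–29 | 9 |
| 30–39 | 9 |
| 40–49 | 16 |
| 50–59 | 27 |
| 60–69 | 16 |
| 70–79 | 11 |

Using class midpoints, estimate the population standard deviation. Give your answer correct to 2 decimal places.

Midpoints: 4.5, 14.5, 24.5, 34.5, 44.5, 54.5, 64.5, 74.5
n = 105, Σfm = 4752.5, mean = 45.2619
Σfm² = 258046.25
Σf(m − x̄)² = Σfm² − (Σfm)²/n = 258046.25 − 4752.5²/105 = 42939.0476
Population variance = 42939.0476 / 105 = 408.9433
Standard deviation = √408.9433 = 20.2223

20.22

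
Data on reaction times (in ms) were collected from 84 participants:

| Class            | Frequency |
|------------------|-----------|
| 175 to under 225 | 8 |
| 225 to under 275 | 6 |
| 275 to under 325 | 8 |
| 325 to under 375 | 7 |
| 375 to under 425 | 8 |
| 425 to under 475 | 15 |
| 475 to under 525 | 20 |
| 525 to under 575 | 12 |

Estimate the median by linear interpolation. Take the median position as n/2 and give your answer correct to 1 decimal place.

441.7

Cumulative frequencies: 8, 14, 22, 29, 37, 52, 72, 84
n = 84; position = n/2 = 42.
This falls in the class 425 to under 475: L = 425, F = 37, f = 15, h = 50.
Median ≈ 425 + ((42 − 37) / 15) × 50 = 441.6667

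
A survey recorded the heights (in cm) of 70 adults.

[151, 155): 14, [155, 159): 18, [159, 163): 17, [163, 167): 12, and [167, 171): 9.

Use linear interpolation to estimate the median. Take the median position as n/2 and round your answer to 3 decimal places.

Cumulative frequencies: 14, 32, 49, 61, 70
n = 70; position = n/2 = 35.
This falls in the class [159, 163): L = 159, F = 32, f = 17, h = 4.
Median ≈ 159 + ((35 − 32) / 17) × 4 = 159.7059

159.706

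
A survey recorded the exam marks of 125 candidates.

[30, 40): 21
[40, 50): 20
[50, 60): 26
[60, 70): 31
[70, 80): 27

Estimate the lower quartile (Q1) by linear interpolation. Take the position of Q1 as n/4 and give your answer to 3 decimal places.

Cumulative frequencies: 21, 41, 67, 98, 125
n = 125; position = n/4 = 31.25.
This falls in the class [40, 50): L = 40, F = 21, f = 20, h = 10.
Lower quartile ≈ 40 + ((31.25 − 21) / 20) × 10 = 45.1250

45.125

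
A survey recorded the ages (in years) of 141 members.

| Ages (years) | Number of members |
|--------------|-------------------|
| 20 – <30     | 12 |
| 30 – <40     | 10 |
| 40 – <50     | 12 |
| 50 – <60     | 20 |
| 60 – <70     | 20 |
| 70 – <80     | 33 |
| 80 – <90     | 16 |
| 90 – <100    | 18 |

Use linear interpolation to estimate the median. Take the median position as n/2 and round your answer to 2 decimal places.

68.25

Cumulative frequencies: 12, 22, 34, 54, 74, 107, 123, 141
n = 141; position = n/2 = 70.5.
This falls in the class 60 – <70: L = 60, F = 54, f = 20, h = 10.
Median ≈ 60 + ((70.5 − 54) / 20) × 10 = 68.2500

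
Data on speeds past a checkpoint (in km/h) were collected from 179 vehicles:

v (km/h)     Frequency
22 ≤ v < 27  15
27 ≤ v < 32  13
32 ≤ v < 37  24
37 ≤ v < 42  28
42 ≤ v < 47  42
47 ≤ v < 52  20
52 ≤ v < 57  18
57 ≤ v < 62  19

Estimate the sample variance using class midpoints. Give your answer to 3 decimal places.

101.478

Midpoints: 24.5, 29.5, 34.5, 39.5, 44.5, 49.5, 54.5, 59.5
n = 179, Σfm = 7655.5, mean = 42.7682
Σfm² = 345474.75
Σf(m − x̄)² = Σfm² − (Σfm)²/n = 345474.75 − 7655.5²/179 = 18063.1285
Sample variance = 18063.1285 / 178 = 101.4782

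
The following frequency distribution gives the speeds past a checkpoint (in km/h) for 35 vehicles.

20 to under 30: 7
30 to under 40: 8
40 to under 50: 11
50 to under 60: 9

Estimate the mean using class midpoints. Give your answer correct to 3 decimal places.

Midpoints: 25, 35, 45, 55
Σfm = 7×25 + 8×35 + 11×45 + 9×55 = 1445
n = Σf = 35
Mean = 1445 / 35 = 41.2857

41.286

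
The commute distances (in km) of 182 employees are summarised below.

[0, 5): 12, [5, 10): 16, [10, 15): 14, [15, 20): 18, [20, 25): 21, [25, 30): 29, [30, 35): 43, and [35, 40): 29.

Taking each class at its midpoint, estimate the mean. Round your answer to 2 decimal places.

24.15

Midpoints: 2.5, 7.5, 12.5, 17.5, 22.5, 27.5, 32.5, 37.5
Σfm = 12×2.5 + 16×7.5 + 14×12.5 + 18×17.5 + 21×22.5 + 29×27.5 + 43×32.5 + 29×37.5 = 4395
n = Σf = 182
Mean = 4395 / 182 = 24.1484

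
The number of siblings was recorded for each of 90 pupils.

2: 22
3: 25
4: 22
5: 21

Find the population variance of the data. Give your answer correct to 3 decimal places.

Values: 2, 3, 4, 5
n = 90, Σfx = 312, mean = 3.4667
Σfx² = 1190
Σf(x − x̄)² = Σfx² − (Σfx)²/n = 1190 − 312²/90 = 108.4000
Population variance = 108.4000 / 90 = 1.2044

1.204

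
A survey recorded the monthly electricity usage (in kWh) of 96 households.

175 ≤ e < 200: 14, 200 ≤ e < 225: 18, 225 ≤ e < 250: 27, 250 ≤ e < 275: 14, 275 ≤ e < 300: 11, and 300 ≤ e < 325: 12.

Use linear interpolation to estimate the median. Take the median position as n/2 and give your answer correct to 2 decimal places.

Cumulative frequencies: 14, 32, 59, 73, 84, 96
n = 96; position = n/2 = 48.
This falls in the class 225 ≤ e < 250: L = 225, F = 32, f = 27, h = 25.
Median ≈ 225 + ((48 − 32) / 27) × 25 = 239.8148

239.81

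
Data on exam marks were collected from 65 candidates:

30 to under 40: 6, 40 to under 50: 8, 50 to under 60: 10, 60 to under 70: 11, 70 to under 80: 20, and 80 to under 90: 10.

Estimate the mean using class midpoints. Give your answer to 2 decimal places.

Midpoints: 35, 45, 55, 65, 75, 85
Σfm = 6×35 + 8×45 + 10×55 + 11×65 + 20×75 + 10×85 = 4185
n = Σf = 65
Mean = 4185 / 65 = 64.3846

64.38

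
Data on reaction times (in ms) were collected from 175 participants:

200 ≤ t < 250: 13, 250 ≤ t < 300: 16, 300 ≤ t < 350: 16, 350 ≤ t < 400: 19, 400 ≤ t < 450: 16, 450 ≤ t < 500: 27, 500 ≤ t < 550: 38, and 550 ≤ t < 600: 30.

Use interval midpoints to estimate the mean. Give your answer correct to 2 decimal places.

Midpoints: 225, 275, 325, 375, 425, 475, 525, 575
Σfm = 13×225 + 16×275 + 16×325 + 19×375 + 16×425 + 27×475 + 38×525 + 30×575 = 76475
n = Σf = 175
Mean = 76475 / 175 = 437.0000

437.00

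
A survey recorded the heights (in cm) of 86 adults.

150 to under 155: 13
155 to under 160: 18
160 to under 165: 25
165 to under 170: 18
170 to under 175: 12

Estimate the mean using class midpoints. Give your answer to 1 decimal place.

Midpoints: 152.5, 157.5, 162.5, 167.5, 172.5
Σfm = 13×152.5 + 18×157.5 + 25×162.5 + 18×167.5 + 12×172.5 = 13965
n = Σf = 86
Mean = 13965 / 86 = 162.3837

162.4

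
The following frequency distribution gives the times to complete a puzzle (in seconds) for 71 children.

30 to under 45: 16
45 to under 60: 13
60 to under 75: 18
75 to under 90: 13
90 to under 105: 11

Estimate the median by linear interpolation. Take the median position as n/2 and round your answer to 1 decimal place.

65.4

Cumulative frequencies: 16, 29, 47, 60, 71
n = 71; position = n/2 = 35.5.
This falls in the class 60 to under 75: L = 60, F = 29, f = 18, h = 15.
Median ≈ 60 + ((35.5 − 29) / 18) × 15 = 65.4167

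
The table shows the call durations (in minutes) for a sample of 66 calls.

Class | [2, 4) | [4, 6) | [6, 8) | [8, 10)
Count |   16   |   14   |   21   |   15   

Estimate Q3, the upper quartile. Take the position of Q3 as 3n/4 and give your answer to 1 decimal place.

7.9

Cumulative frequencies: 16, 30, 51, 66
n = 66; position = 3n/4 = 49.5.
This falls in the class [6, 8): L = 6, F = 30, f = 21, h = 2.
Upper quartile ≈ 6 + ((49.5 − 30) / 21) × 2 = 7.8571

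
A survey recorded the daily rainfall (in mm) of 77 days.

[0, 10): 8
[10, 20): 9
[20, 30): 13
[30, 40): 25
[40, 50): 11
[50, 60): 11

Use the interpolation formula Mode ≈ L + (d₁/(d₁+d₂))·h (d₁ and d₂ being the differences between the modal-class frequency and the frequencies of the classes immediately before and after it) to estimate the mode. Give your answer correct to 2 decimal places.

Modal class: [30, 40) (highest frequency 25).
d₁ = 25 − 13 = 12, d₂ = 25 − 11 = 14
Mode ≈ 30 + (12/(12+14)) × 10 = 30 + 4.6154 = 34.6154

34.62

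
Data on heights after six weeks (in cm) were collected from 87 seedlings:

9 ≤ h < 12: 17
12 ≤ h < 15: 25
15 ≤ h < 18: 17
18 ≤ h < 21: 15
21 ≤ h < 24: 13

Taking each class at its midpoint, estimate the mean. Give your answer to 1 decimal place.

Midpoints: 10.5, 13.5, 16.5, 19.5, 22.5
Σfm = 17×10.5 + 25×13.5 + 17×16.5 + 15×19.5 + 13×22.5 = 1381.5
n = Σf = 87
Mean = 1381.5 / 87 = 15.8793

15.9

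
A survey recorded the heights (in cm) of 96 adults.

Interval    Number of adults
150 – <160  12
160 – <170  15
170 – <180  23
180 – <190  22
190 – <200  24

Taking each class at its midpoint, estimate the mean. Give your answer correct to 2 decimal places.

178.23

Midpoints: 155, 165, 175, 185, 195
Σfm = 12×155 + 15×165 + 23×175 + 22×185 + 24×195 = 17110
n = Σf = 96
Mean = 17110 / 96 = 178.2292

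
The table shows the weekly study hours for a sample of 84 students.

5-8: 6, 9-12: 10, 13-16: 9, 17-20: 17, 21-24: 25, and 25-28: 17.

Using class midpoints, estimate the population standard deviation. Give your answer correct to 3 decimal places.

Midpoints: 6.5, 10.5, 14.5, 18.5, 22.5, 26.5
n = 84, Σfm = 1602, mean = 19.0714
Σfm² = 33661
Σf(m − x̄)² = Σfm² − (Σfm)²/n = 33661 − 1602²/84 = 3108.5714
Population variance = 3108.5714 / 84 = 37.0068
Standard deviation = √37.0068 = 6.0833

6.083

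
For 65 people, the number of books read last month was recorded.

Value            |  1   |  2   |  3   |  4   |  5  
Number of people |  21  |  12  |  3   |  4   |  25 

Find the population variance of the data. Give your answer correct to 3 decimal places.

Values: 1, 2, 3, 4, 5
n = 65, Σfx = 195, mean = 3.0000
Σfx² = 785
Σf(x − x̄)² = Σfx² − (Σfx)²/n = 785 − 195²/65 = 200.0000
Population variance = 200.0000 / 65 = 3.0769

3.077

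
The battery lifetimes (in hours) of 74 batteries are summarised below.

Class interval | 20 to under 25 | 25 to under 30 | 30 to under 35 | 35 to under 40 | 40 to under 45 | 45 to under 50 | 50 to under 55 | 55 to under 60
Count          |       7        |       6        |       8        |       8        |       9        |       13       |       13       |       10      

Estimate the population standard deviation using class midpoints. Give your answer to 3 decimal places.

11.043

Midpoints: 22.5, 27.5, 32.5, 37.5, 42.5, 47.5, 52.5, 57.5
n = 74, Σfm = 3140, mean = 42.4324
Σfm² = 142262.5
Σf(m − x̄)² = Σfm² − (Σfm)²/n = 142262.5 − 3140²/74 = 9024.6622
Population variance = 9024.6622 / 74 = 121.9549
Standard deviation = √121.9549 = 11.0433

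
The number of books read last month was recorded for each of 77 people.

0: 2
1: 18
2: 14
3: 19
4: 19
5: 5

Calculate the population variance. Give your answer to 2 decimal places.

1.73

Values: 0, 1, 2, 3, 4, 5
n = 77, Σfx = 204, mean = 2.6494
Σfx² = 674
Σf(x − x̄)² = Σfx² − (Σfx)²/n = 674 − 204²/77 = 133.5325
Population variance = 133.5325 / 77 = 1.7342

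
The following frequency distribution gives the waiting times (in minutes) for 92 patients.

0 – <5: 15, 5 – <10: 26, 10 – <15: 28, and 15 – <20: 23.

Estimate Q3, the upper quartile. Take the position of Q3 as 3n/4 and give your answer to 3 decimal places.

Cumulative frequencies: 15, 41, 69, 92
n = 92; position = 3n/4 = 69.
This falls in the class 10 – <15: L = 10, F = 41, f = 28, h = 5.
Upper quartile ≈ 10 + ((69 − 41) / 28) × 5 = 15.0000

15.000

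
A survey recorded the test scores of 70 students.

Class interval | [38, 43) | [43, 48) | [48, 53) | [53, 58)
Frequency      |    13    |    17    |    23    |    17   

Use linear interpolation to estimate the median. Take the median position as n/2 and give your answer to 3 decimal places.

49.087

Cumulative frequencies: 13, 30, 53, 70
n = 70; position = n/2 = 35.
This falls in the class [48, 53): L = 48, F = 30, f = 23, h = 5.
Median ≈ 48 + ((35 − 30) / 23) × 5 = 49.0870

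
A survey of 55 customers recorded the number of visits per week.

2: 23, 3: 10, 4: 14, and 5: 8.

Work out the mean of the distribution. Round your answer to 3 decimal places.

3.127

Values: 2, 3, 4, 5
Σfx = 23×2 + 10×3 + 14×4 + 8×5 = 172
n = Σf = 55
Mean = 172 / 55 = 3.1273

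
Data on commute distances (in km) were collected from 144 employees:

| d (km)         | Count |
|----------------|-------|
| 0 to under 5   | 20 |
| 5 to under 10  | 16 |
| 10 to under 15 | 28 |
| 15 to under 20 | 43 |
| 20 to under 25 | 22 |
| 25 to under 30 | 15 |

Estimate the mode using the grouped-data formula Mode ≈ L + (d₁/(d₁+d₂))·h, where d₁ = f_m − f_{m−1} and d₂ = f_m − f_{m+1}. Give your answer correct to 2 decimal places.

17.08

Modal class: 15 to under 20 (highest frequency 43).
d₁ = 43 − 28 = 15, d₂ = 43 − 22 = 21
Mode ≈ 15 + (15/(15+21)) × 5 = 15 + 2.0833 = 17.0833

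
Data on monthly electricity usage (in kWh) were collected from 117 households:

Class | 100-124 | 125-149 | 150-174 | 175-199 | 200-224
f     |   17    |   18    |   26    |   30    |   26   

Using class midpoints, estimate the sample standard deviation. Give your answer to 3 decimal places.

33.822

Midpoints: 112, 137, 162, 187, 212
n = 117, Σfm = 19704, mean = 168.4103
Σfm² = 3451048
Σf(m − x̄)² = Σfm² − (Σfm)²/n = 3451048 − 19704²/117 = 132692.3077
Sample variance = 132692.3077 / 116 = 1143.8992
Standard deviation = √1143.8992 = 33.8216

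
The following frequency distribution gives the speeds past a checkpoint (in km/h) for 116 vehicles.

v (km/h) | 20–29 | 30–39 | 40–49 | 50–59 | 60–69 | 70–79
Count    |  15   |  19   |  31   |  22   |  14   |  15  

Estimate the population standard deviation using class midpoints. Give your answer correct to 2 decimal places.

Midpoints: 24.5, 34.5, 44.5, 54.5, 64.5, 74.5
n = 116, Σfm = 5622, mean = 48.4655
Σfm² = 299849
Σf(m − x̄)² = Σfm² − (Σfm)²/n = 299849 − 5622²/116 = 27375.8621
Population variance = 27375.8621 / 116 = 235.9988
Standard deviation = √235.9988 = 15.3623

15.36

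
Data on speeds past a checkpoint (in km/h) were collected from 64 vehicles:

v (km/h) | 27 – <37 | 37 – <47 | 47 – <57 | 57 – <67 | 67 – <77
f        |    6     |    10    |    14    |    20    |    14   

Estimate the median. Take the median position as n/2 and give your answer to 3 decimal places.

Cumulative frequencies: 6, 16, 30, 50, 64
n = 64; position = n/2 = 32.
This falls in the class 57 – <67: L = 57, F = 30, f = 20, h = 10.
Median ≈ 57 + ((32 − 30) / 20) × 10 = 58.0000

58.000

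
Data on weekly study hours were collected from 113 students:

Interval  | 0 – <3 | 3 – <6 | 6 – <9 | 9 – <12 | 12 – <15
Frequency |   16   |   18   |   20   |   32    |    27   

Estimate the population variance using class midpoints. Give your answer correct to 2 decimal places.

Midpoints: 1.5, 4.5, 7.5, 10.5, 13.5
n = 113, Σfm = 955.5, mean = 8.4558
Σfm² = 9974.25
Σf(m − x̄)² = Σfm² − (Σfm)²/n = 9974.25 − 955.5²/113 = 1894.7788
Population variance = 1894.7788 / 113 = 16.7680

16.77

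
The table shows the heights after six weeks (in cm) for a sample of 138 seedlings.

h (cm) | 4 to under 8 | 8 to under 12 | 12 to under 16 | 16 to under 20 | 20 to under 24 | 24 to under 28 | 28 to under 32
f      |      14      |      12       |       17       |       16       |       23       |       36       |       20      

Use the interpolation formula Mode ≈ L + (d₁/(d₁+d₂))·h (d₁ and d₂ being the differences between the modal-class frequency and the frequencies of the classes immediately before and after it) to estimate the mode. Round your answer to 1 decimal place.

25.8

Modal class: 24 to under 28 (highest frequency 36).
d₁ = 36 − 23 = 13, d₂ = 36 − 20 = 16
Mode ≈ 24 + (13/(13+16)) × 4 = 24 + 1.7931 = 25.7931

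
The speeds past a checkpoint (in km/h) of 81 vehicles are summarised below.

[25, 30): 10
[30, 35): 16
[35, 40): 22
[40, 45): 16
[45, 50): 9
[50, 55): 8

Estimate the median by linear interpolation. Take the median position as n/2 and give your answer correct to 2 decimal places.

Cumulative frequencies: 10, 26, 48, 64, 73, 81
n = 81; position = n/2 = 40.5.
This falls in the class [35, 40): L = 35, F = 26, f = 22, h = 5.
Median ≈ 35 + ((40.5 − 26) / 22) × 5 = 38.2955

38.30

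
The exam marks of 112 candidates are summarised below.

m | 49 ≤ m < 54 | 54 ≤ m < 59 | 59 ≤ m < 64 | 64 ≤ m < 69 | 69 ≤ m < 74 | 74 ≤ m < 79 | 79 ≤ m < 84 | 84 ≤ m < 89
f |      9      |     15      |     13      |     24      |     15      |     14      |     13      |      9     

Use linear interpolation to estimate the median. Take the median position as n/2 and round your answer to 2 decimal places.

67.96

Cumulative frequencies: 9, 24, 37, 61, 76, 90, 103, 112
n = 112; position = n/2 = 56.
This falls in the class 64 ≤ m < 69: L = 64, F = 37, f = 24, h = 5.
Median ≈ 64 + ((56 − 37) / 24) × 5 = 67.9583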